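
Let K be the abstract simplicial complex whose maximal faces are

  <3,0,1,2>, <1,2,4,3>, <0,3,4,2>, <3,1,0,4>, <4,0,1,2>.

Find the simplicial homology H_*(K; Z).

H_0 ≅ Z,  H_1 = 0,  H_2 = 0,  H_3 ≅ Z.

Fix the vertex order 0 < 1 < 2 < 3 < 4 and write every simplex with vertices in increasing order. Then dim K = 3 and the simplices of K are:

  0-simplices (5): [0], [1], [2], [3], [4]
  1-simplices (10): [0,1], [0,2], [0,3], [0,4], [1,2], [1,3], [1,4], [2,3], [2,4], [3,4]
  2-simplices (10): [0,1,2], [0,1,3], [0,1,4], [0,2,3], [0,2,4], [0,3,4], [1,2,3], [1,2,4], [1,3,4], [2,3,4]
  3-simplices (5): [0,1,2,3], [0,1,2,4], [0,1,3,4], [0,2,3,4], [1,2,3,4]

Hence C_0 ≅ Z^5, C_1 ≅ Z^10, C_2 ≅ Z^10, C_3 ≅ Z^5.

∂_1: C_1 → C_0 maps an edge to its endpoints' difference, ∂[p,q] = q − p.
As a 5×10 matrix over Z this has rank 4, with invariant factors (1,1,1,1).

The boundary map ∂_2: C_2 → C_1 acts by ∂[p,q,r] = [q,r] − [p,r] + [p,q]. For instance
  ∂[1,2,3] = [2,3] − [1,3] + [1,2],
  ∂[0,3,4] = [3,4] − [0,4] + [0,3].
This gives a 10×10 integer matrix of rank 6; reducing to Smith normal form yields diagonal entries (1,1,1,1,1,1).

Boundary ∂_3: C_3 → C_2 sends each 3-simplex σ to the alternating sum Σ_i (−1)^i (σ with its i-th vertex removed). For instance
  ∂[0,1,2,3] = [1,2,3] − [0,2,3] + [0,1,3] − [0,1,2],
  ∂[0,1,2,4] = [1,2,4] − [0,2,4] + [0,1,4] − [0,1,2].
The 10×5 boundary matrix has rank 4 and Smith normal form diag(1,1,1,1).

Reading off H_k = ker ∂_k / im ∂_{k+1}:

  H_0: rank C_0 − rank ∂_1 = 5 − 4 = 1, and the invariant factors of ∂_1 are all 1, so H_0 ≅ Z.
  H_1: rank ker ∂_1 − rank ∂_2 = (10 − 4) − 6 = 0, and the invariant factors of ∂_2 are all 1, so H_1 ≅ 0.
  H_2: rank ker ∂_2 − rank ∂_3 = (10 − 6) − 4 = 0, and the invariant factors of ∂_3 are all 1, so H_2 ≅ 0.
  H_3: rank ker ∂_3 − rank ∂_4 = (5 − 4) − 0 = 1, and there is no ∂_4, so H_3 ≅ Z.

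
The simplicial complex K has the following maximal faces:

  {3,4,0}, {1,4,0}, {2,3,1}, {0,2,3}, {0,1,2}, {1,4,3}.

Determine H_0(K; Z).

H_0 ≅ Z.

We work with the vertex ordering 0 < 1 < 2 < 3 < 4. The simplices of K, each written with vertices in increasing order, are:

  0-simplices (5): [0], [1], [2], [3], [4]
  1-simplices (9): [0,1], [0,2], [0,3], [0,4], [1,2], [1,3], [1,4], [2,3], [3,4]
  2-simplices (6): [0,1,2], [0,1,4], [0,2,3], [0,3,4], [1,2,3], [1,3,4]

so the chain groups are C_0 ≅ Z^5, C_1 ≅ Z^9, C_2 ≅ Z^6.

Boundary ∂_1: C_1 → C_0 maps an edge to its endpoints' difference, ∂[p,q] = q − p. For instance
  ∂[0,2] = [2] − [0].
The 5×9 boundary matrix has rank 4 and Smith normal form diag(1,1,1,1).

The boundary map ∂_2: C_2 → C_1 maps a triangle to the signed sum of its edges. For instance
  ∂[0,1,2] = [1,2] − [0,2] + [0,1],
  ∂[0,3,4] = [3,4] − [0,4] + [0,3].
The 9×6 boundary matrix has rank 5 and Smith normal form diag(1,1,1,1,1).

From H_k ≅ ker(∂_k) / im(∂_{k+1}) we obtain:

  H_0: rank C_0 − rank ∂_1 = 5 − 4 = 1, and the invariant factors of ∂_1 are all 1, so H_0 = Z.

(K is a triangulation of the 2-sphere S^2.)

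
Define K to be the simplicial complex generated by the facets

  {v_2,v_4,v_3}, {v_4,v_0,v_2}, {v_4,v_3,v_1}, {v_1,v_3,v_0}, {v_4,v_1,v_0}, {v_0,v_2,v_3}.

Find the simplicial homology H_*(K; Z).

K has 5 vertices, 9 edges, 6 triangles.
rank ∂_0 = 0, rank ∂_1 = 4 ⇒ b_0 = 5 − 0 − 4 = 1; all invariant factors of ∂_1 are 1 so no torsion. So H_0 ≅ Z.
rank ∂_1 = 4, rank ∂_2 = 5 ⇒ b_1 = 9 − 4 − 5 = 0; all invariant factors of ∂_2 are 1 so no torsion. So H_1 ≅ 0.
rank ∂_2 = 5, rank ∂_3 = 0 ⇒ b_2 = 6 − 5 − 0 = 1. So H_2 ≅ Z.

H_0 ≅ Z,  H_1 = 0,  H_2 ≅ Z.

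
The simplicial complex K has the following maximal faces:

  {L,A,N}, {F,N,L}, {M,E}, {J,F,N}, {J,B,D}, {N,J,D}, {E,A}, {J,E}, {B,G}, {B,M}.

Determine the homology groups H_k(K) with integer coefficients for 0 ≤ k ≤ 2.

H_0 = Z,  H_1 = Z^2,  H_2 = 0.

Fix the vertex order A < B < D < E < F < G < J < L < M < N and write every simplex with vertices in increasing order. Then dim K = 2 and the simplices of K are:

  0-simplices (10): A, B, D, E, F, G, J, L, M, N
  1-simplices (16): AE, AL, AN, BD, BG, BJ, BM, DJ, DN, EJ, EM, FJ, FL, FN, JN, LN
  2-simplices (5): ALN, BDJ, DJN, FJN, FLN

Hence C_0 ≅ Z^10, C_1 ≅ Z^16, C_2 ≅ Z^5.

The boundary map ∂_1: C_1 → C_0 maps an edge to its endpoints' difference, ∂[p,q] = q − p. For instance
  ∂AE = E − A.
The 10×16 boundary matrix has rank 9 and Smith normal form diag(1,1,1,1,1,1,1,1,1).

The boundary map ∂_2: C_2 → C_1 sends each 2-simplex [p,q,r] to [q,r] − [p,r] + [p,q]. For instance
  ∂BDJ = DJ − BJ + BD,
  ∂FJN = JN − FN + FJ.
The 16×5 boundary matrix has rank 5 and Smith normal form diag(1,1,1,1,1).

Reading off H_k = ker ∂_k / im ∂_{k+1}:

  H_0: rank C_0 − rank ∂_1 = 10 − 9 = 1, and the invariant factors of ∂_1 are all 1, so H_0 ≅ Z.
  H_1: rank ker ∂_1 − rank ∂_2 = (16 − 9) − 5 = 2, and the invariant factors of ∂_2 are all 1, so H_1 ≅ Z^2.
  H_2: rank ker ∂_2 − rank ∂_3 = (5 − 5) − 0 = 0, and there is no ∂_3, so H_2 ≅ 0.

As a check, the Euler characteristic is 10 − 16 + 5 = -1, which agrees with 1 − 2 + 0 = -1.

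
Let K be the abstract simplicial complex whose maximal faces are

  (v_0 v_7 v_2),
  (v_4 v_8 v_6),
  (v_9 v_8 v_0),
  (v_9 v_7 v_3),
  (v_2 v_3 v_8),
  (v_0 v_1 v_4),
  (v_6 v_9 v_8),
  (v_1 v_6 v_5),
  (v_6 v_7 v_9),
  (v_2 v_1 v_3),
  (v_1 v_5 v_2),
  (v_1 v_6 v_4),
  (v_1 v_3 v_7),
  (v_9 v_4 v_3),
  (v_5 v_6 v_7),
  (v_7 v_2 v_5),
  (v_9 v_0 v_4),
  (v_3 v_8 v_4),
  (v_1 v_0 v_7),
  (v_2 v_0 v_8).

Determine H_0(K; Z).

K has 10 vertices, 30 edges, 20 triangles.
rank ∂_0 = 0, rank ∂_1 = 9 ⇒ b_0 = 10 − 0 − 9 = 1; all invariant factors of ∂_1 are 1 so no torsion. So H_0 ≅ Z.

H_0 = Z.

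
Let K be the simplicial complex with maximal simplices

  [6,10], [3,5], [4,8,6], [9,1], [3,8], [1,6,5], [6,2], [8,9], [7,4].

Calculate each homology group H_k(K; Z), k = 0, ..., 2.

H_0 = Z,  H_1 = Z^2,  H_2 = 0.

We work with the vertex ordering 1 < 2 < 3 < 4 < 5 < 6 < 7 < 8 < 9 < 10. The simplices of K, each written with vertices in increasing order, are:

  0-simplices (10): [1], [2], [3], [4], [5], [6], [7], [8], [9], [10]
  1-simplices (13): [1,5], [1,6], [1,9], [2,6], [3,5], [3,8], [4,6], [4,7], [4,8], [5,6], [6,8], [6,10], [8,9]
  2-simplices (2): [1,5,6], [4,6,8]

so the chain groups are C_0 ≅ Z^10, C_1 ≅ Z^13, C_2 ≅ Z^2.

Boundary ∂_1: C_1 → C_0 sends each edge [p,q] (with p < q) to q − p.
The resulting 10×13 matrix has rank 9, and its Smith normal form has invariant factors (1,1,1,1,1,1,1,1,1).

The boundary map ∂_2: C_2 → C_1 maps a triangle to the signed sum of its edges. For instance
  ∂[4,6,8] = [6,8] − [4,8] + [4,6],
  ∂[1,5,6] = [5,6] − [1,6] + [1,5].
The 13×2 boundary matrix has rank 2 and Smith normal form diag(1,1).

Now H_k = ker ∂_k / im ∂_{k+1}, so:

  H_0: rank C_0 − rank ∂_1 = 10 − 9 = 1, and the invariant factors of ∂_1 are all 1, so H_0 = Z.
  H_1: rank ker ∂_1 − rank ∂_2 = (13 − 9) − 2 = 2, and the invariant factors of ∂_2 are all 1, so H_1 = Z^2.
  H_2: rank ker ∂_2 − rank ∂_3 = (2 − 2) − 0 = 0, and there is no ∂_3, so H_2 = 0.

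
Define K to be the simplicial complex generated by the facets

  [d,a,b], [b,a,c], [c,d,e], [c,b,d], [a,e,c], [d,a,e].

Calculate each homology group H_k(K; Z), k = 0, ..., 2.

We work with the vertex ordering a < b < c < d < e. The simplices of K, each written with vertices in increasing order, are:

  0-simplices (5): a, b, c, d, e
  1-simplices (9): ab, ac, ad, ae, bc, bd, cd, ce, de
  2-simplices (6): abc, abd, ace, ade, bcd, cde

giving chain groups C_0 ≅ Z^5, C_1 ≅ Z^9, C_2 ≅ Z^6.

The boundary map ∂_1: C_1 → C_0 is given by ∂[p,q] = [q] − [p]. For instance
  ∂bd = d − b.
This gives a 5×9 integer matrix of rank 4; reducing to Smith normal form yields diagonal entries (1,1,1,1).

The boundary map ∂_2: C_2 → C_1 sends each 2-simplex [p,q,r] to [q,r] − [p,r] + [p,q]. For instance
  ∂cde = de − ce + cd,
  ∂ace = ce − ae + ac.
This gives a 9×6 integer matrix of rank 5; reducing to Smith normal form yields diagonal entries (1,1,1,1,1).

From H_k ≅ ker(∂_k) / im(∂_{k+1}) we obtain:

  H_0: rank C_0 − rank ∂_1 = 5 − 4 = 1, and the invariant factors of ∂_1 are all 1, so H_0 = Z.
  H_1: rank ker ∂_1 − rank ∂_2 = (9 − 4) − 5 = 0, and the invariant factors of ∂_2 are all 1, so H_1 = 0.
  H_2: rank ker ∂_2 − rank ∂_3 = (6 − 5) − 0 = 1, and there is no ∂_3, so H_2 = Z.

As a check, the Euler characteristic is 5 − 9 + 6 = 2, which agrees with 1 − 0 + 1 = 2.

H_0 = Z,  H_1 = 0,  H_2 = Z.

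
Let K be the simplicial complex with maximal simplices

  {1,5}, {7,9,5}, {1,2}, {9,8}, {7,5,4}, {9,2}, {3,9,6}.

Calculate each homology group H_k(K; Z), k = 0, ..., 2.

H_0 ≅ Z,  H_1 ≅ Z,  H_2 = 0.

We work with the vertex ordering 1 < 2 < 3 < 4 < 5 < 6 < 7 < 8 < 9. The simplices of K, each written with vertices in increasing order, are:

  0-simplices (9): [1], [2], [3], [4], [5], [6], [7], [8], [9]
  1-simplices (12): [1,2], [1,5], [2,9], [3,6], [3,9], [4,5], [4,7], [5,7], [5,9], [6,9], [7,9], [8,9]
  2-simplices (3): [3,6,9], [4,5,7], [5,7,9]

giving chain groups C_0 ≅ Z^9, C_1 ≅ Z^12, C_2 ≅ Z^3.

Boundary ∂_1: C_1 → C_0 is given by ∂[p,q] = [q] − [p]. For instance
  ∂[2,9] = [9] − [2].
As a 9×12 matrix over Z this has rank 8, with invariant factors (1,1,1,1,1,1,1,1).

The boundary map ∂_2: C_2 → C_1 sends each 2-simplex [p,q,r] to [q,r] − [p,r] + [p,q]. For instance
  ∂[3,6,9] = [6,9] − [3,9] + [3,6],
  ∂[5,7,9] = [7,9] − [5,9] + [5,7].
The 12×3 boundary matrix has rank 3 and Smith normal form diag(1,1,1).

Now H_k = ker ∂_k / im ∂_{k+1}, so:

  H_0: rank C_0 − rank ∂_1 = 9 − 8 = 1, and the invariant factors of ∂_1 are all 1, so H_0 ≅ Z.
  H_1: rank ker ∂_1 − rank ∂_2 = (12 − 8) − 3 = 1, and the invariant factors of ∂_2 are all 1, so H_1 ≅ Z.
  H_2: rank ker ∂_2 − rank ∂_3 = (3 − 3) − 0 = 0, and there is no ∂_3, so H_2 ≅ 0.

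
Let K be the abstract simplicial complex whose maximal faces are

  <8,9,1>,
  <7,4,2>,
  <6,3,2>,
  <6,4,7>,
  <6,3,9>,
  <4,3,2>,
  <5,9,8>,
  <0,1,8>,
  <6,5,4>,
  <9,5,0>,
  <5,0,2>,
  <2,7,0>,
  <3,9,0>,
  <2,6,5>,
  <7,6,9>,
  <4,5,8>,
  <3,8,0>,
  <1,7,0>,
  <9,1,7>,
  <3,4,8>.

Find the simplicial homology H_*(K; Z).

H_0 ≅ Z,  H_1 ≅ Z ⊕ Z/2,  H_2 = 0.

We work with the vertex ordering 0 < 1 < 2 < 3 < 4 < 5 < 6 < 7 < 8 < 9. The simplices of K, each written with vertices in increasing order, are:

  0-simplices (10): [0], [1], [2], [3], [4], [5], [6], [7], [8], [9]
  1-simplices (30): (30 of them)
  2-simplices (20): (20 of them)

Hence C_0 ≅ Z^10, C_1 ≅ Z^30, C_2 ≅ Z^20.

∂_1: C_1 → C_0 sends each edge [p,q] (with p < q) to q − p.
The 10×30 boundary matrix has rank 9 and Smith normal form diag(1,1,1,1,1,1,1,1,1).

∂_2: C_2 → C_1 acts by ∂[p,q,r] = [q,r] − [p,r] + [p,q]. For instance
  ∂[2,4,7] = [4,7] − [2,7] + [2,4],
  ∂[6,7,9] = [7,9] − [6,9] + [6,7].
As a 30×20 matrix over Z this has rank 20, with invariant factors (1,1,1,1,1,1,1,1,1,1,1,1,1,1,1,1,1,1,1,2).

From H_k ≅ ker(∂_k) / im(∂_{k+1}) we obtain:

  H_0: rank C_0 − rank ∂_1 = 10 − 9 = 1, and the invariant factors of ∂_1 are all 1, so H_0 = Z.
  H_1: rank ker ∂_1 − rank ∂_2 = (30 − 9) − 20 = 1, and ∂_2 has invariant factor 2 > 1, so H_1 = Z ⊕ Z/2.
  H_2: rank ker ∂_2 − rank ∂_3 = (20 − 20) − 0 = 0, and there is no ∂_3, so H_2 = 0.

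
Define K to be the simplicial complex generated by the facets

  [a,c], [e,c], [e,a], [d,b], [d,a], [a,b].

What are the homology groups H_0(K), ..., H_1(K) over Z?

H_0 = Z,  H_1 = Z^2.

Take the total order a < b < c < d < e on the vertex set. Then K (dimension 1) consists of the simplices:

  0-simplices (5): a, b, c, d, e
  1-simplices (6): ab, ac, ad, ae, bd, ce

giving chain groups C_0 ≅ Z^5, C_1 ≅ Z^6.

The boundary map ∂_1: C_1 → C_0 is given by ∂[p,q] = [q] − [p]. For instance
  ∂ab = b − a.
The resulting 5×6 matrix has rank 4, and its Smith normal form has invariant factors (1,1,1,1).

Reading off H_k = ker ∂_k / im ∂_{k+1}:

  H_0: rank C_0 − rank ∂_1 = 5 − 4 = 1, and the invariant factors of ∂_1 are all 1, so H_0 ≅ Z.
  H_1: rank ker ∂_1 − rank ∂_2 = (6 − 4) − 0 = 2, and there is no ∂_2, so H_1 ≅ Z^2.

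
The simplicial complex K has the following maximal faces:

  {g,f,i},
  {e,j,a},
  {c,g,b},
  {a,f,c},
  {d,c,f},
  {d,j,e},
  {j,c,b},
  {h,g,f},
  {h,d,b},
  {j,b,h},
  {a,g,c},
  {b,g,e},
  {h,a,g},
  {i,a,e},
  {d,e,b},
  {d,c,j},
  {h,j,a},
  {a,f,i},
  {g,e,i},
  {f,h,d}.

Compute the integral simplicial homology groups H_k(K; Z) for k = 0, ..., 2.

Fix the vertex order a < b < c < d < e < f < g < h < i < j and write every simplex with vertices in increasing order. Then dim K = 2 and the simplices of K are:

  0-simplices (10): a, b, c, d, e, f, g, h, i, j
  1-simplices (30): ac, ae, af, ag, ah, ai, aj, bc, bd, be, bg, bh, bj, cd, cf, cg, cj, de, df, dh, dj, eg, ei, ej, fg, fh, fi, gh, gi, hj
  2-simplices (20): acf, acg, aei, aej, afi, agh, ahj, bcg, bcj, bde, bdh, beg, bhj, cdf, cdj, dej, dfh, egi, fgh, fgi

giving chain groups C_0 ≅ Z^10, C_1 ≅ Z^30, C_2 ≅ Z^20.

Boundary ∂_1: C_1 → C_0 is given by ∂[p,q] = [q] − [p]. For instance
  ∂gi = i − g.
As a 10×30 matrix over Z this has rank 9, with invariant factors (1,1,1,1,1,1,1,1,1).

∂_2: C_2 → C_1 sends each 2-simplex [p,q,r] to [q,r] − [p,r] + [p,q]. For instance
  ∂cdj = dj − cj + cd,
  ∂bcj = cj − bj + bc.
This gives a 30×20 integer matrix of rank 20; reducing to Smith normal form yields diagonal entries (1,1,1,1,1,1,1,1,1,1,1,1,1,1,1,1,1,1,1,2).

Reading off H_k = ker ∂_k / im ∂_{k+1}:

  H_0: rank C_0 − rank ∂_1 = 10 − 9 = 1, and the invariant factors of ∂_1 are all 1, so H_0 ≅ Z.
  H_1: rank ker ∂_1 − rank ∂_2 = (30 − 9) − 20 = 1, and ∂_2 has invariant factor 2 > 1, so H_1 ≅ Z ⊕ Z/2.
  H_2: rank ker ∂_2 − rank ∂_3 = (20 − 20) − 0 = 0, and there is no ∂_3, so H_2 ≅ 0.

(K is a triangulation of the Klein bottle.)

H_0 = Z,  H_1 = Z ⊕ Z/2,  H_2 = 0.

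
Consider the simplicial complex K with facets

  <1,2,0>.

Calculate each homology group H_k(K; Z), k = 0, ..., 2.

H_0 ≅ Z,  H_1 = 0,  H_2 = 0.

We work with the vertex ordering 0 < 1 < 2. The simplices of K, each written with vertices in increasing order, are:

  0-simplices (3): [0], [1], [2]
  1-simplices (3): [0,1], [0,2], [1,2]
  2-simplices (1): [0,1,2]

Hence C_0 ≅ Z^3, C_1 ≅ Z^3, C_2 ≅ Z^1.

The boundary map ∂_1: C_1 → C_0 is given by ∂[p,q] = [q] − [p]. For instance
  ∂[0,2] = [2] − [0].
This gives a 3×3 integer matrix of rank 2; reducing to Smith normal form yields diagonal entries (1,1).

Boundary ∂_2: C_2 → C_1 sends each 2-simplex [p,q,r] to [q,r] − [p,r] + [p,q]. For instance
  ∂[0,1,2] = [1,2] − [0,2] + [0,1].
This gives a 3×1 integer matrix of rank 1; reducing to Smith normal form yields diagonal entries (1).

Reading off H_k = ker ∂_k / im ∂_{k+1}:

  H_0: rank C_0 − rank ∂_1 = 3 − 2 = 1, and the invariant factors of ∂_1 are all 1, so H_0 = Z.
  H_1: rank ker ∂_1 − rank ∂_2 = (3 − 2) − 1 = 0, and the invariant factors of ∂_2 are all 1, so H_1 = 0.
  H_2: rank ker ∂_2 − rank ∂_3 = (1 − 1) − 0 = 0, and there is no ∂_3, so H_2 = 0.

(K is a triangulation of the 2-simplex.)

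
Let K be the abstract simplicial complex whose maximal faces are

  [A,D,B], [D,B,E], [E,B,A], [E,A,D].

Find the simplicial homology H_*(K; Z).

Order the vertices as A < B < D < E. Listing each simplex with vertices in this order, K has dimension 2 with simplices:

  0-simplices (4): A, B, D, E
  1-simplices (6): AB, AD, AE, BD, BE, DE
  2-simplices (4): ABD, ABE, ADE, BDE

so the chain groups are C_0 ≅ Z^4, C_1 ≅ Z^6, C_2 ≅ Z^4.

Boundary ∂_1: C_1 → C_0 maps an edge to its endpoints' difference, ∂[p,q] = q − p. For instance
  ∂BD = D − B.
As a 4×6 matrix over Z this has rank 3, with invariant factors (1,1,1).

The boundary map ∂_2: C_2 → C_1 maps a triangle to the signed sum of its edges. For instance
  ∂ABD = BD − AD + AB,
  ∂BDE = DE − BE + BD.
As a 6×4 matrix over Z this has rank 3, with invariant factors (1,1,1).

From H_k ≅ ker(∂_k) / im(∂_{k+1}) we obtain:

  H_0: rank C_0 − rank ∂_1 = 4 − 3 = 1, and the invariant factors of ∂_1 are all 1, so H_0 ≅ Z.
  H_1: rank ker ∂_1 − rank ∂_2 = (6 − 3) − 3 = 0, and the invariant factors of ∂_2 are all 1, so H_1 ≅ 0.
  H_2: rank ker ∂_2 − rank ∂_3 = (4 − 3) − 0 = 1, and there is no ∂_3, so H_2 ≅ Z.

H_0 ≅ Z,  H_1 = 0,  H_2 ≅ Z.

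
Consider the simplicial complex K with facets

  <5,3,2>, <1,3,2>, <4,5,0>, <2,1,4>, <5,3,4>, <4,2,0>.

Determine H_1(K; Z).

H_1 = Z.

Take the total order 0 < 1 < 2 < 3 < 4 < 5 on the vertex set. Then K (dimension 2) consists of the simplices:

  0-simplices (6): [0], [1], [2], [3], [4], [5]
  1-simplices (12): [0,2], [0,4], [0,5], [1,2], [1,3], [1,4], [2,3], [2,4], [2,5], [3,4], [3,5], [4,5]
  2-simplices (6): [0,2,4], [0,4,5], [1,2,3], [1,2,4], [2,3,5], [3,4,5]

giving chain groups C_0 ≅ Z^6, C_1 ≅ Z^12, C_2 ≅ Z^6.

Boundary ∂_1: C_1 → C_0 sends each edge [p,q] (with p < q) to q − p. For instance
  ∂[2,5] = [5] − [2].
The resulting 6×12 matrix has rank 5, and its Smith normal form has invariant factors (1,1,1,1,1).

∂_2: C_2 → C_1 acts by ∂[p,q,r] = [q,r] − [p,r] + [p,q]. For instance
  ∂[2,3,5] = [3,5] − [2,5] + [2,3],
  ∂[1,2,4] = [2,4] − [1,4] + [1,2].
The resulting 12×6 matrix has rank 6, and its Smith normal form has invariant factors (1,1,1,1,1,1).

From H_k ≅ ker(∂_k) / im(∂_{k+1}) we obtain:

  H_1: rank ker ∂_1 − rank ∂_2 = (12 − 5) − 6 = 1, and the invariant factors of ∂_2 are all 1, so H_1 ≅ Z.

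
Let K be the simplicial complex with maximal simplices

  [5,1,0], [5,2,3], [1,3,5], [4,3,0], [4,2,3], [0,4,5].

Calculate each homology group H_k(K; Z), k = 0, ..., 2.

Order the vertices as 0 < 1 < 2 < 3 < 4 < 5. Listing each simplex with vertices in this order, K has dimension 2 with simplices:

  0-simplices (6): [0], [1], [2], [3], [4], [5]
  1-simplices (12): [0,1], [0,3], [0,4], [0,5], [1,3], [1,5], [2,3], [2,4], [2,5], [3,4], [3,5], [4,5]
  2-simplices (6): [0,1,5], [0,3,4], [0,4,5], [1,3,5], [2,3,4], [2,3,5]

Hence C_0 ≅ Z^6, C_1 ≅ Z^12, C_2 ≅ Z^6.

∂_1: C_1 → C_0 sends each edge [p,q] (with p < q) to q − p.
The resulting 6×12 matrix has rank 5, and its Smith normal form has invariant factors (1,1,1,1,1).

∂_2: C_2 → C_1 sends each 2-simplex [p,q,r] to [q,r] − [p,r] + [p,q]. For instance
  ∂[1,3,5] = [3,5] − [1,5] + [1,3],
  ∂[0,4,5] = [4,5] − [0,5] + [0,4].
As a 12×6 matrix over Z this has rank 6, with invariant factors (1,1,1,1,1,1).

Now H_k = ker ∂_k / im ∂_{k+1}, so:

  H_0: rank C_0 − rank ∂_1 = 6 − 5 = 1, and the invariant factors of ∂_1 are all 1, so H_0 ≅ Z.
  H_1: rank ker ∂_1 − rank ∂_2 = (12 − 5) − 6 = 1, and the invariant factors of ∂_2 are all 1, so H_1 ≅ Z.
  H_2: rank ker ∂_2 − rank ∂_3 = (6 − 6) − 0 = 0, and there is no ∂_3, so H_2 ≅ 0.

As a check, the Euler characteristic is 6 − 12 + 6 = 0, which agrees with 1 − 1 + 0 = 0.

H_0 = Z,  H_1 = Z,  H_2 = 0.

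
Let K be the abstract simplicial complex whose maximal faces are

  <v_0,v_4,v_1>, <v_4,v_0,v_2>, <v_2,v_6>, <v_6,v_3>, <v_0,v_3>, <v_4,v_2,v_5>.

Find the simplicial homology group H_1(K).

Fix the vertex order v_0 < v_1 < v_2 < v_3 < v_4 < v_5 < v_6 and write every simplex with vertices in increasing order. Then dim K = 2 and the simplices of K are:

  0-simplices (7): [v_0], [v_1], [v_2], [v_3], [v_4], [v_5], [v_6]
  1-simplices (10): [v_0,v_1], [v_0,v_2], [v_0,v_3], [v_0,v_4], [v_1,v_4], [v_2,v_4], [v_2,v_5], [v_2,v_6], [v_3,v_6], [v_4,v_5]
  2-simplices (3): [v_0,v_1,v_4], [v_0,v_2,v_4], [v_2,v_4,v_5]

Hence C_0 ≅ Z^7, C_1 ≅ Z^10, C_2 ≅ Z^3.

∂_1: C_1 → C_0 sends each edge [p,q] (with p < q) to q − p.
The 7×10 boundary matrix has rank 6 and Smith normal form diag(1,1,1,1,1,1).

∂_2: C_2 → C_1 acts by ∂[p,q,r] = [q,r] − [p,r] + [p,q]. For instance
  ∂[v_0,v_2,v_4] = [v_2,v_4] − [v_0,v_4] + [v_0,v_2],
  ∂[v_2,v_4,v_5] = [v_4,v_5] − [v_2,v_5] + [v_2,v_4].
The resulting 10×3 matrix has rank 3, and its Smith normal form has invariant factors (1,1,1).

From H_k ≅ ker(∂_k) / im(∂_{k+1}) we obtain:

  H_1: rank ker ∂_1 − rank ∂_2 = (10 − 6) − 3 = 1, and the invariant factors of ∂_2 are all 1, so H_1 = Z.

H_1 ≅ Z.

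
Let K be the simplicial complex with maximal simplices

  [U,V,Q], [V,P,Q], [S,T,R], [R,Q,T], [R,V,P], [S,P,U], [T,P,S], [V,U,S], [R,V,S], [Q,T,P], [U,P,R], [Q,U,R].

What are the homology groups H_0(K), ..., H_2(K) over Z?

H_0 = Z,  H_1 = Z_2,  H_2 = 0.

We work with the vertex ordering P < Q < R < S < T < U < V. The simplices of K, each written with vertices in increasing order, are:

  0-simplices (7): P, Q, R, S, T, U, V
  1-simplices (18): PQ, PR, PS, PT, PU, PV, QR, QT, QU, QV, RS, RT, RU, RV, ST, SU, SV, UV
  2-simplices (12): PQT, PQV, PRU, PRV, PST, PSU, QRT, QRU, QUV, RST, RSV, SUV

so the chain groups are C_0 ≅ Z^7, C_1 ≅ Z^18, C_2 ≅ Z^12.

∂_1: C_1 → C_0 maps an edge to its endpoints' difference, ∂[p,q] = q − p.
The resulting 7×18 matrix has rank 6, and its Smith normal form has invariant factors (1,1,1,1,1,1).

Boundary ∂_2: C_2 → C_1 maps a triangle to the signed sum of its edges. For instance
  ∂QRT = RT − QT + QR,
  ∂PRV = RV − PV + PR.
As a 18×12 matrix over Z this has rank 12, with invariant factors (1,1,1,1,1,1,1,1,1,1,1,2).

Reading off H_k = ker ∂_k / im ∂_{k+1}:

  H_0: rank C_0 − rank ∂_1 = 7 − 6 = 1, and the invariant factors of ∂_1 are all 1, so H_0 = Z.
  H_1: rank ker ∂_1 − rank ∂_2 = (18 − 6) − 12 = 0, and ∂_2 has invariant factor 2 > 1, so H_1 = Z_2.
  H_2: rank ker ∂_2 − rank ∂_3 = (12 − 12) − 0 = 0, and there is no ∂_3, so H_2 = 0.

(K is a triangulation of the real projective plane RP^2.)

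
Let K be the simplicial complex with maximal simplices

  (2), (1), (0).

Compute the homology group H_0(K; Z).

H_0 ≅ Z^3.

Take the total order 0 < 1 < 2 on the vertex set. Then K (dimension 0) consists of the simplices:

  0-simplices (3): [0], [1], [2]

Hence C_0 ≅ Z^3.

From H_k ≅ ker(∂_k) / im(∂_{k+1}) we obtain:

  H_0: rank C_0 − rank ∂_1 = 3 − 0 = 3, and there is no ∂_1, so H_0 ≅ Z^3.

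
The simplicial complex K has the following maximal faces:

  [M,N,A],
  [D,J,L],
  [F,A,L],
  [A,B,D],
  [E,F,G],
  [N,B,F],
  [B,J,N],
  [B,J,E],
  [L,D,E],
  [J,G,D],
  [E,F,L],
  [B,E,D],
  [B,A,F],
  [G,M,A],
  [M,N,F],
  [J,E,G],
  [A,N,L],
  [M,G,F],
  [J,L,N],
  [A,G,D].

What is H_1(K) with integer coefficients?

H_1 ≅ Z ⊕ Z/2Z.

Order the vertices as A < B < D < E < F < G < J < L < M < N. Listing each simplex with vertices in this order, K has dimension 2 with simplices:

  0-simplices (10): A, B, D, E, F, G, J, L, M, N
  1-simplices (30): AB, AD, AF, AG, AL, AM, AN, BD, BE, BF, BJ, BN, DE, DG, DJ, DL, EF, EG, EJ, EL, FG, FL, FM, FN, GJ, GM, JL, JN, LN, MN
  2-simplices (20): ABD, ABF, ADG, AFL, AGM, ALN, AMN, BDE, BEJ, BFN, BJN, DEL, DGJ, DJL, EFG, EFL, EGJ, FGM, FMN, JLN

so the chain groups are C_0 ≅ Z^10, C_1 ≅ Z^30, C_2 ≅ Z^20.

Boundary ∂_1: C_1 → C_0 is given by ∂[p,q] = [q] − [p]. For instance
  ∂EF = F − E.
This gives a 10×30 integer matrix of rank 9; reducing to Smith normal form yields diagonal entries (1,1,1,1,1,1,1,1,1).

∂_2: C_2 → C_1 acts by ∂[p,q,r] = [q,r] − [p,r] + [p,q]. For instance
  ∂DEL = EL − DL + DE,
  ∂ADG = DG − AG + AD.
As a 30×20 matrix over Z this has rank 20, with invariant factors (1,1,1,1,1,1,1,1,1,1,1,1,1,1,1,1,1,1,1,2).

Computing H_k = (kernel of ∂_k) / (image of ∂_{k+1}):

  H_1: rank ker ∂_1 − rank ∂_2 = (30 − 9) − 20 = 1, and ∂_2 has invariant factor 2 > 1, so H_1 ≅ Z ⊕ Z/2Z.

(K is a triangulation of the Klein bottle.)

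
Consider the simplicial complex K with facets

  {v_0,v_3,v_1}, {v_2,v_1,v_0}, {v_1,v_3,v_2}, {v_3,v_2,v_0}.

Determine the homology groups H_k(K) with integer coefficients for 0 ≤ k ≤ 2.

Fix the vertex order v_0 < v_1 < v_2 < v_3 and write every simplex with vertices in increasing order. Then dim K = 2 and the simplices of K are:

  0-simplices (4): [v_0], [v_1], [v_2], [v_3]
  1-simplices (6): [v_0,v_1], [v_0,v_2], [v_0,v_3], [v_1,v_2], [v_1,v_3], [v_2,v_3]
  2-simplices (4): [v_0,v_1,v_2], [v_0,v_1,v_3], [v_0,v_2,v_3], [v_1,v_2,v_3]

Hence C_0 ≅ Z^4, C_1 ≅ Z^6, C_2 ≅ Z^4.

Boundary ∂_1: C_1 → C_0 sends each edge [p,q] (with p < q) to q − p. For instance
  ∂[v_0,v_2] = [v_2] − [v_0].
The resulting 4×6 matrix has rank 3, and its Smith normal form has invariant factors (1,1,1).

Boundary ∂_2: C_2 → C_1 acts by ∂[p,q,r] = [q,r] − [p,r] + [p,q]. For instance
  ∂[v_1,v_2,v_3] = [v_2,v_3] − [v_1,v_3] + [v_1,v_2],
  ∂[v_0,v_2,v_3] = [v_2,v_3] − [v_0,v_3] + [v_0,v_2].
The 6×4 boundary matrix has rank 3 and Smith normal form diag(1,1,1).

Computing H_k = (kernel of ∂_k) / (image of ∂_{k+1}):

  H_0: rank C_0 − rank ∂_1 = 4 − 3 = 1, and the invariant factors of ∂_1 are all 1, so H_0 ≅ Z.
  H_1: rank ker ∂_1 − rank ∂_2 = (6 − 3) − 3 = 0, and the invariant factors of ∂_2 are all 1, so H_1 ≅ 0.
  H_2: rank ker ∂_2 − rank ∂_3 = (4 − 3) − 0 = 1, and there is no ∂_3, so H_2 ≅ Z.

H_0 = Z,  H_1 = 0,  H_2 = Z.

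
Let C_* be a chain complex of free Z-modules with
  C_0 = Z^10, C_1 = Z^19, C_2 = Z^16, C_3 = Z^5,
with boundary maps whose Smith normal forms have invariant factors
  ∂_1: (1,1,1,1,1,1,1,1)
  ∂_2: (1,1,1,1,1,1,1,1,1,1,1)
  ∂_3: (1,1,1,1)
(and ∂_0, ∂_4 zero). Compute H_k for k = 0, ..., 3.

H_0: b_0 = 10 − 0 − 8 = 2; torsion from ∂_1 factors > 1: none. So H_0 ≅ Z^2.
H_1: b_1 = 19 − 8 − 11 = 0; torsion from ∂_2 factors > 1: none. So H_1 ≅ 0.
H_2: b_2 = 16 − 11 − 4 = 1; torsion from ∂_3 factors > 1: none. So H_2 ≅ Z.
H_3: b_3 = 5 − 4 − 0 = 1; torsion from ∂_4 factors > 1: none. So H_3 ≅ Z.

H_0 ≅ Z^2,  H_1 = 0,  H_2 ≅ Z,  H_3 ≅ Z.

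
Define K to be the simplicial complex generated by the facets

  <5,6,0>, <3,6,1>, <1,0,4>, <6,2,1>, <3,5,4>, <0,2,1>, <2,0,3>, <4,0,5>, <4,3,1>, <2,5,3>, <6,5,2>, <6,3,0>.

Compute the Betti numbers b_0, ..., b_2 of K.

Order the vertices as 0 < 1 < 2 < 3 < 4 < 5 < 6. Listing each simplex with vertices in this order, K has dimension 2 with simplices:

  0-simplices (7): [0], [1], [2], [3], [4], [5], [6]
  1-simplices (18): [0,1], [0,2], [0,3], [0,4], [0,5], [0,6], [1,2], [1,3], [1,4], [1,6], [2,3], [2,5], [2,6], [3,4], [3,5], [3,6], [4,5], [5,6]
  2-simplices (12): [0,1,2], [0,1,4], [0,2,3], [0,3,6], [0,4,5], [0,5,6], [1,2,6], [1,3,4], [1,3,6], [2,3,5], [2,5,6], [3,4,5]

giving chain groups C_0 ≅ Z^7, C_1 ≅ Z^18, C_2 ≅ Z^12.

The boundary map ∂_1: C_1 → C_0 maps an edge to its endpoints' difference, ∂[p,q] = q − p. For instance
  ∂[2,6] = [6] − [2].
The resulting 7×18 matrix has rank 6, and its Smith normal form has invariant factors (1,1,1,1,1,1).

The boundary map ∂_2: C_2 → C_1 maps a triangle to the signed sum of its edges. For instance
  ∂[0,2,3] = [2,3] − [0,3] + [0,2],
  ∂[0,3,6] = [3,6] − [0,6] + [0,3].
The 18×12 boundary matrix has rank 12 and Smith normal form diag(1,1,1,1,1,1,1,1,1,1,1,2).

Now H_k = ker ∂_k / im ∂_{k+1}, so:

  H_0: rank C_0 − rank ∂_1 = 7 − 6 = 1, and the invariant factors of ∂_1 are all 1, so H_0 ≅ Z.
  H_1: rank ker ∂_1 − rank ∂_2 = (18 − 6) − 12 = 0, and ∂_2 has invariant factor 2 > 1, so H_1 ≅ Z/2.
  H_2: rank ker ∂_2 − rank ∂_3 = (12 − 12) − 0 = 0, and there is no ∂_3, so H_2 ≅ 0.

As a check, the Euler characteristic is 7 − 18 + 12 = 1, which agrees with 1 − 0 + 0 = 1.
(K is a triangulation of the real projective plane RP^2.)

Hence the Betti numbers are b_0 = 1, b_1 = 0, b_2 = 0.

b_0 = 1, b_1 = 0, b_2 = 0.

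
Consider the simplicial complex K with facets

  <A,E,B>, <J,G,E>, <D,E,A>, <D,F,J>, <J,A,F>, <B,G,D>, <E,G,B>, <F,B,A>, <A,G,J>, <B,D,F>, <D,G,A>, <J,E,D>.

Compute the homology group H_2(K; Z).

We work with the vertex ordering A < B < D < E < F < G < J. The simplices of K, each written with vertices in increasing order, are:

  0-simplices (7): A, B, D, E, F, G, J
  1-simplices (18): AB, AD, AE, AF, AG, AJ, BD, BE, BF, BG, DE, DF, DG, DJ, EG, EJ, FJ, GJ
  2-simplices (12): ABE, ABF, ADE, ADG, AFJ, AGJ, BDF, BDG, BEG, DEJ, DFJ, EGJ

giving chain groups C_0 ≅ Z^7, C_1 ≅ Z^18, C_2 ≅ Z^12.

∂_1: C_1 → C_0 sends each edge [p,q] (with p < q) to q − p. For instance
  ∂DJ = J − D.
As a 7×18 matrix over Z this has rank 6, with invariant factors (1,1,1,1,1,1).

The boundary map ∂_2: C_2 → C_1 acts by ∂[p,q,r] = [q,r] − [p,r] + [p,q]. For instance
  ∂AFJ = FJ − AJ + AF,
  ∂ABE = BE − AE + AB.
This gives a 18×12 integer matrix of rank 12; reducing to Smith normal form yields diagonal entries (1,1,1,1,1,1,1,1,1,1,1,2).

Computing H_k = (kernel of ∂_k) / (image of ∂_{k+1}):

  H_2: rank ker ∂_2 − rank ∂_3 = (12 − 12) − 0 = 0, and there is no ∂_3, so H_2 ≅ 0.

(K is a triangulation of the real projective plane RP^2.)

H_2 = 0.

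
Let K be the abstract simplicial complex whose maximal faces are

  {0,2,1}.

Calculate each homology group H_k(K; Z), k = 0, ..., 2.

H_0 = Z,  H_1 = 0,  H_2 = 0.

Order the vertices as 0 < 1 < 2. Listing each simplex with vertices in this order, K has dimension 2 with simplices:

  0-simplices (3): [0], [1], [2]
  1-simplices (3): [0,1], [0,2], [1,2]
  2-simplices (1): [0,1,2]

giving chain groups C_0 ≅ Z^3, C_1 ≅ Z^3, C_2 ≅ Z^1.

Boundary ∂_1: C_1 → C_0 sends each edge [p,q] (with p < q) to q − p.
The 3×3 boundary matrix has rank 2 and Smith normal form diag(1,1).

Boundary ∂_2: C_2 → C_1 acts by ∂[p,q,r] = [q,r] − [p,r] + [p,q]. For instance
  ∂[0,1,2] = [1,2] − [0,2] + [0,1].
This gives a 3×1 integer matrix of rank 1; reducing to Smith normal form yields diagonal entries (1).

Now H_k = ker ∂_k / im ∂_{k+1}, so:

  H_0: rank C_0 − rank ∂_1 = 3 − 2 = 1, and the invariant factors of ∂_1 are all 1, so H_0 = Z.
  H_1: rank ker ∂_1 − rank ∂_2 = (3 − 2) − 1 = 0, and the invariant factors of ∂_2 are all 1, so H_1 = 0.
  H_2: rank ker ∂_2 − rank ∂_3 = (1 − 1) − 0 = 0, and there is no ∂_3, so H_2 = 0.

(K is a triangulation of the 2-simplex.)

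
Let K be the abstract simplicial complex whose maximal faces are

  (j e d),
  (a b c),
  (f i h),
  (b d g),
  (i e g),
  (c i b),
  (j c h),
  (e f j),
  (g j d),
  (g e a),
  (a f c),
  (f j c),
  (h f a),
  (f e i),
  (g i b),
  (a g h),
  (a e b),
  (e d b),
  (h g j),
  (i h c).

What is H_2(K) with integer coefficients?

Fix the vertex order a < b < c < d < e < f < g < h < i < j and write every simplex with vertices in increasing order. Then dim K = 2 and the simplices of K are:

  0-simplices (10): a, b, c, d, e, f, g, h, i, j
  1-simplices (30): ab, ac, ae, af, ag, ah, bc, bd, be, bg, bi, cf, ch, ci, cj, de, dg, dj, ef, eg, ei, ej, fh, fi, fj, gh, gi, gj, hi, hj
  2-simplices (20): abc, abe, acf, aeg, afh, agh, bci, bde, bdg, bgi, cfj, chi, chj, dej, dgj, efi, efj, egi, fhi, ghj

giving chain groups C_0 ≅ Z^10, C_1 ≅ Z^30, C_2 ≅ Z^20.

Boundary ∂_1: C_1 → C_0 sends each edge [p,q] (with p < q) to q − p.
This gives a 10×30 integer matrix of rank 9; reducing to Smith normal form yields diagonal entries (1,1,1,1,1,1,1,1,1).

The boundary map ∂_2: C_2 → C_1 maps a triangle to the signed sum of its edges. For instance
  ∂acf = cf − af + ac,
  ∂chi = hi − ci + ch.
The 30×20 boundary matrix has rank 20 and Smith normal form diag(1,1,1,1,1,1,1,1,1,1,1,1,1,1,1,1,1,1,1,2).

Now H_k = ker ∂_k / im ∂_{k+1}, so:

  H_2: rank ker ∂_2 − rank ∂_3 = (20 − 20) − 0 = 0, and there is no ∂_3, so H_2 = 0.

H_2 = 0.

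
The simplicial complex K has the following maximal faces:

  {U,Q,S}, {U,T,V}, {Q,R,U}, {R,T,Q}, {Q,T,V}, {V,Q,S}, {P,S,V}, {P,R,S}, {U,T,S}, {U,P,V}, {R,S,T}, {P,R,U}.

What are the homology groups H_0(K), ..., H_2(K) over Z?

H_0 = Z,  H_1 = Z_2,  H_2 = 0.

Take the total order P < Q < R < S < T < U < V on the vertex set. Then K (dimension 2) consists of the simplices:

  0-simplices (7): P, Q, R, S, T, U, V
  1-simplices (18): PR, PS, PU, PV, QR, QS, QT, QU, QV, RS, RT, RU, ST, SU, SV, TU, TV, UV
  2-simplices (12): PRS, PRU, PSV, PUV, QRT, QRU, QSU, QSV, QTV, RST, STU, TUV

so the chain groups are C_0 ≅ Z^7, C_1 ≅ Z^18, C_2 ≅ Z^12.

Boundary ∂_1: C_1 → C_0 sends each edge [p,q] (with p < q) to q − p. For instance
  ∂QV = V − Q.
The 7×18 boundary matrix has rank 6 and Smith normal form diag(1,1,1,1,1,1).

The boundary map ∂_2: C_2 → C_1 maps a triangle to the signed sum of its edges. For instance
  ∂RST = ST − RT + RS,
  ∂TUV = UV − TV + TU.
The resulting 18×12 matrix has rank 12, and its Smith normal form has invariant factors (1,1,1,1,1,1,1,1,1,1,1,2).

Reading off H_k = ker ∂_k / im ∂_{k+1}:

  H_0: rank C_0 − rank ∂_1 = 7 − 6 = 1, and the invariant factors of ∂_1 are all 1, so H_0 = Z.
  H_1: rank ker ∂_1 − rank ∂_2 = (18 − 6) − 12 = 0, and ∂_2 has invariant factor 2 > 1, so H_1 = Z_2.
  H_2: rank ker ∂_2 − rank ∂_3 = (12 − 12) − 0 = 0, and there is no ∂_3, so H_2 = 0.

As a check, the Euler characteristic is 7 − 18 + 12 = 1, which agrees with 1 − 0 + 0 = 1.
(K is a triangulation of the real projective plane RP^2.)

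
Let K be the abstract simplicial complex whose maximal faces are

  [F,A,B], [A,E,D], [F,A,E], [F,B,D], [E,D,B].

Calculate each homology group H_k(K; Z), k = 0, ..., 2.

H_0 ≅ Z,  H_1 ≅ Z,  H_2 = 0.

Take the total order A < B < D < E < F on the vertex set. Then K (dimension 2) consists of the simplices:

  0-simplices (5): A, B, D, E, F
  1-simplices (10): AB, AD, AE, AF, BD, BE, BF, DE, DF, EF
  2-simplices (5): ABF, ADE, AEF, BDE, BDF

Hence C_0 ≅ Z^5, C_1 ≅ Z^10, C_2 ≅ Z^5.

The boundary map ∂_1: C_1 → C_0 maps an edge to its endpoints' difference, ∂[p,q] = q − p. For instance
  ∂BF = F − B.
The 5×10 boundary matrix has rank 4 and Smith normal form diag(1,1,1,1).

∂_2: C_2 → C_1 sends each 2-simplex [p,q,r] to [q,r] − [p,r] + [p,q]. For instance
  ∂AEF = EF − AF + AE,
  ∂ABF = BF − AF + AB.
As a 10×5 matrix over Z this has rank 5, with invariant factors (1,1,1,1,1).

Reading off H_k = ker ∂_k / im ∂_{k+1}:

  H_0: rank C_0 − rank ∂_1 = 5 − 4 = 1, and the invariant factors of ∂_1 are all 1, so H_0 ≅ Z.
  H_1: rank ker ∂_1 − rank ∂_2 = (10 − 4) − 5 = 1, and the invariant factors of ∂_2 are all 1, so H_1 ≅ Z.
  H_2: rank ker ∂_2 − rank ∂_3 = (5 − 5) − 0 = 0, and there is no ∂_3, so H_2 ≅ 0.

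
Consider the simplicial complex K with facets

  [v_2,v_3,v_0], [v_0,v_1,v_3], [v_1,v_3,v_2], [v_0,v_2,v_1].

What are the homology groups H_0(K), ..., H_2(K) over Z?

H_0 = Z,  H_1 = 0,  H_2 = Z.

We work with the vertex ordering v_0 < v_1 < v_2 < v_3. The simplices of K, each written with vertices in increasing order, are:

  0-simplices (4): [v_0], [v_1], [v_2], [v_3]
  1-simplices (6): [v_0,v_1], [v_0,v_2], [v_0,v_3], [v_1,v_2], [v_1,v_3], [v_2,v_3]
  2-simplices (4): [v_0,v_1,v_2], [v_0,v_1,v_3], [v_0,v_2,v_3], [v_1,v_2,v_3]

Hence C_0 ≅ Z^4, C_1 ≅ Z^6, C_2 ≅ Z^4.

Boundary ∂_1: C_1 → C_0 sends each edge [p,q] (with p < q) to q − p. For instance
  ∂[v_0,v_2] = [v_2] − [v_0].
This gives a 4×6 integer matrix of rank 3; reducing to Smith normal form yields diagonal entries (1,1,1).

∂_2: C_2 → C_1 acts by ∂[p,q,r] = [q,r] − [p,r] + [p,q]. For instance
  ∂[v_0,v_1,v_2] = [v_1,v_2] − [v_0,v_2] + [v_0,v_1],
  ∂[v_0,v_2,v_3] = [v_2,v_3] − [v_0,v_3] + [v_0,v_2].
This gives a 6×4 integer matrix of rank 3; reducing to Smith normal form yields diagonal entries (1,1,1).

From H_k ≅ ker(∂_k) / im(∂_{k+1}) we obtain:

  H_0: rank C_0 − rank ∂_1 = 4 − 3 = 1, and the invariant factors of ∂_1 are all 1, so H_0 ≅ Z.
  H_1: rank ker ∂_1 − rank ∂_2 = (6 − 3) − 3 = 0, and the invariant factors of ∂_2 are all 1, so H_1 ≅ 0.
  H_2: rank ker ∂_2 − rank ∂_3 = (4 − 3) − 0 = 1, and there is no ∂_3, so H_2 ≅ Z.

As a check, the Euler characteristic is 4 − 6 + 4 = 2, which agrees with 1 − 0 + 1 = 2.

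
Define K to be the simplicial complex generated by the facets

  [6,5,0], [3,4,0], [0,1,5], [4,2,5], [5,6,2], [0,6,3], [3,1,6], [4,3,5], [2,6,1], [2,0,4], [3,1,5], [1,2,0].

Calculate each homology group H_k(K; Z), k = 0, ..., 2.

H_0 = Z,  H_1 = Z/2,  H_2 = 0.

Fix the vertex order 0 < 1 < 2 < 3 < 4 < 5 < 6 and write every simplex with vertices in increasing order. Then dim K = 2 and the simplices of K are:

  0-simplices (7): [0], [1], [2], [3], [4], [5], [6]
  1-simplices (18): [0,1], [0,2], [0,3], [0,4], [0,5], [0,6], [1,2], [1,3], [1,5], [1,6], [2,4], [2,5], [2,6], [3,4], [3,5], [3,6], [4,5], [5,6]
  2-simplices (12): [0,1,2], [0,1,5], [0,2,4], [0,3,4], [0,3,6], [0,5,6], [1,2,6], [1,3,5], [1,3,6], [2,4,5], [2,5,6], [3,4,5]

Hence C_0 ≅ Z^7, C_1 ≅ Z^18, C_2 ≅ Z^12.

The boundary map ∂_1: C_1 → C_0 maps an edge to its endpoints' difference, ∂[p,q] = q − p.
This gives a 7×18 integer matrix of rank 6; reducing to Smith normal form yields diagonal entries (1,1,1,1,1,1).

Boundary ∂_2: C_2 → C_1 sends each 2-simplex [p,q,r] to [q,r] − [p,r] + [p,q]. For instance
  ∂[0,5,6] = [5,6] − [0,6] + [0,5],
  ∂[1,2,6] = [2,6] − [1,6] + [1,2].
The resulting 18×12 matrix has rank 12, and its Smith normal form has invariant factors (1,1,1,1,1,1,1,1,1,1,1,2).

From H_k ≅ ker(∂_k) / im(∂_{k+1}) we obtain:

  H_0: rank C_0 − rank ∂_1 = 7 − 6 = 1, and the invariant factors of ∂_1 are all 1, so H_0 ≅ Z.
  H_1: rank ker ∂_1 − rank ∂_2 = (18 − 6) − 12 = 0, and ∂_2 has invariant factor 2 > 1, so H_1 ≅ Z/2.
  H_2: rank ker ∂_2 − rank ∂_3 = (12 − 12) − 0 = 0, and there is no ∂_3, so H_2 ≅ 0.

(K is a triangulation of the real projective plane RP^2.)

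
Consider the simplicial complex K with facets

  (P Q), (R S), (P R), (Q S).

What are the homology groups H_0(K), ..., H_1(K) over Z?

Take the total order P < Q < R < S on the vertex set. Then K (dimension 1) consists of the simplices:

  0-simplices (4): P, Q, R, S
  1-simplices (4): PQ, PR, QS, RS

Hence C_0 ≅ Z^4, C_1 ≅ Z^4.

The boundary map ∂_1: C_1 → C_0 sends each edge [p,q] (with p < q) to q − p. For instance
  ∂RS = S − R.
This gives a 4×4 integer matrix of rank 3; reducing to Smith normal form yields diagonal entries (1,1,1).

Now H_k = ker ∂_k / im ∂_{k+1}, so:

  H_0: rank C_0 − rank ∂_1 = 4 − 3 = 1, and the invariant factors of ∂_1 are all 1, so H_0 = Z.
  H_1: rank ker ∂_1 − rank ∂_2 = (4 − 3) − 0 = 1, and there is no ∂_2, so H_1 = Z.

(K is a triangulation of the circle S^1.)

H_0 = Z,  H_1 = Z.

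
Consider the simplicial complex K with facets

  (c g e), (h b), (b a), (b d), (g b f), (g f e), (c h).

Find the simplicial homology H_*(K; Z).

We work with the vertex ordering a < b < c < d < e < f < g < h. The simplices of K, each written with vertices in increasing order, are:

  0-simplices (8): a, b, c, d, e, f, g, h
  1-simplices (11): ab, bd, bf, bg, bh, ce, cg, ch, ef, eg, fg
  2-simplices (3): bfg, ceg, efg

giving chain groups C_0 ≅ Z^8, C_1 ≅ Z^11, C_2 ≅ Z^3.

∂_1: C_1 → C_0 is given by ∂[p,q] = [q] − [p]. For instance
  ∂bf = f − b.
This gives a 8×11 integer matrix of rank 7; reducing to Smith normal form yields diagonal entries (1,1,1,1,1,1,1).

∂_2: C_2 → C_1 acts by ∂[p,q,r] = [q,r] − [p,r] + [p,q]. For instance
  ∂efg = fg − eg + ef,
  ∂bfg = fg − bg + bf.
The resulting 11×3 matrix has rank 3, and its Smith normal form has invariant factors (1,1,1).

Now H_k = ker ∂_k / im ∂_{k+1}, so:

  H_0: rank C_0 − rank ∂_1 = 8 − 7 = 1, and the invariant factors of ∂_1 are all 1, so H_0 ≅ Z.
  H_1: rank ker ∂_1 − rank ∂_2 = (11 − 7) − 3 = 1, and the invariant factors of ∂_2 are all 1, so H_1 ≅ Z.
  H_2: rank ker ∂_2 − rank ∂_3 = (3 − 3) − 0 = 0, and there is no ∂_3, so H_2 ≅ 0.

H_0 ≅ Z,  H_1 ≅ Z,  H_2 = 0.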